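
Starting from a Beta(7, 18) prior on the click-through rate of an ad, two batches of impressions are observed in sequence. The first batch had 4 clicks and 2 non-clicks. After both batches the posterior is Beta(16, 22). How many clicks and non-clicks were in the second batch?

5 clicks and 2 non-clicks

Because Beta–binomial updating is additive in the counts, the combined data contributed (α_post−α_prior, β_post−β_prior) successes and failures.
Total across both batches: 16−7=9 clicks, 22−18=4 non-clicks.
Subtract the first batch: 9−4=5 clicks and 4−2=2 non-clicks.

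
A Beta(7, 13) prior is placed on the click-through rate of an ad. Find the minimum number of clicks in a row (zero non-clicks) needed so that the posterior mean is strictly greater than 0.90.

k = 111

After k clicks and 0 non-clicks the posterior is Beta(7+k, 13), with mean (7+k)/(7+13+k).
Set (7+k)/(20+k) > 0.90 and solve: k > (0.90·20 − 7)/(1 − 0.90) = 110.000.
The smallest integer exceeding 110.000 is 111, and checking k=111: (118)/(131) = 0.9008 > 0.90.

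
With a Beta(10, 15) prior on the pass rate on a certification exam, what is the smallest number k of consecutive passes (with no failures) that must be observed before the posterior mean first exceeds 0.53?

k = 7

After k passes and 0 failures the posterior is Beta(10+k, 15), with mean (10+k)/(10+15+k).
Set (10+k)/(25+k) > 0.53 and solve: k > (0.53·25 − 10)/(1 − 0.53) = 6.915.
The smallest integer exceeding 6.915 is 7, and checking k=7: (17)/(32) = 0.5312 > 0.53.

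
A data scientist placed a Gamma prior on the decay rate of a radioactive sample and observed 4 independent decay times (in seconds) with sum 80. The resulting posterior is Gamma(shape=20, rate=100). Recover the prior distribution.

Gamma(shape=16, rate=20)

For an exponential likelihood with a Gamma(α, β) prior on the rate, n observations with total T give posterior Gamma(α+n, β+T).
So α = 20 − 4 = 16 and β = 100 − 80 = 20.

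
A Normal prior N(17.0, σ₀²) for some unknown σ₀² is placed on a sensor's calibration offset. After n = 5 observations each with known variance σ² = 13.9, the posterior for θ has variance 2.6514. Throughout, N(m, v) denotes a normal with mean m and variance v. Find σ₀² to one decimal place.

For the Normal–Normal model with known σ², precisions add: τ_n = τ₀ + n/σ².
So 1/σ₀² = 1/2.6514 − 5/13.9 = 0.377159 − 0.359712 = 0.017447.
Hence σ₀² = 1/0.017447 ≈ 57.3.

σ₀² = 57.3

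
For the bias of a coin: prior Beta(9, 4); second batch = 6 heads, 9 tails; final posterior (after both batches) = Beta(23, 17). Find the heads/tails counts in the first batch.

Because Beta–binomial updating is additive in the counts, the combined data contributed (α_post−α_prior, β_post−β_prior) successes and failures.
Total across both batches: 23−9=14 heads, 17−4=13 tails.
Subtract the second batch: 14−6=8 heads and 13−9=4 tails.

8 heads and 4 tails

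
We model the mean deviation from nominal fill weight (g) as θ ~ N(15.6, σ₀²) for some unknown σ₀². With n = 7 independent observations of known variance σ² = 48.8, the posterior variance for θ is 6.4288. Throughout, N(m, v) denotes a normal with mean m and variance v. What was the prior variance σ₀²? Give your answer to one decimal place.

σ₀² = 82.6

For the Normal–Normal model with known σ², precisions add: τ_n = τ₀ + n/σ².
So 1/σ₀² = 1/6.4288 − 7/48.8 = 0.155550 − 0.143443 = 0.012107.
Hence σ₀² = 1/0.012107 ≈ 82.6.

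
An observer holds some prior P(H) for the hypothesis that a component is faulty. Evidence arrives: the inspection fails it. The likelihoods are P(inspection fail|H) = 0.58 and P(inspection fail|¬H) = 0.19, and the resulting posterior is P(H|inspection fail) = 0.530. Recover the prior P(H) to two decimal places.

Bayes' rule in odds form gives O(H|E) = O(H)·[P(E|H)/P(E|¬H)], hence O(H) = O(H|E)/LR.
Posterior odds = 0.530/(1−0.530) = 1.1277. LR = 0.58/0.19 = 3.0526.
Prior odds = 1.1277/3.0526 = 0.3694, so P(H) = 0.3694/(1+0.3694) ≈ 0.27.

P(H) = 0.27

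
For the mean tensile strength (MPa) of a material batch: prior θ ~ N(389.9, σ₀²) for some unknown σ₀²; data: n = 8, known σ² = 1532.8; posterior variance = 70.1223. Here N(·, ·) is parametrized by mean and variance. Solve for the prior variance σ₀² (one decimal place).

Posterior precision equals prior precision plus data precision: 1/σ_n² = 1/σ₀² + n/σ².
So 1/σ₀² = 1/70.1223 − 8/1532.8 = 0.014261 − 0.005219 = 0.009042.
Hence σ₀² = 1/0.009042 ≈ 110.6.

σ₀² = 110.6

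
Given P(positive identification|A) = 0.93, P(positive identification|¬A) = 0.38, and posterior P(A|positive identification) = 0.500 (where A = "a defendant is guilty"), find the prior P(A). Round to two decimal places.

P(A) = 0.29

In odds form, posterior odds = prior odds × likelihood ratio, so prior odds = posterior odds ÷ LR.
Posterior odds = 0.500/(1−0.500) = 1.0000. LR = 0.93/0.38 = 2.4474.
Prior odds = 1.0000/2.4474 = 0.4086, so P(A) = 0.4086/(1+0.4086) ≈ 0.29.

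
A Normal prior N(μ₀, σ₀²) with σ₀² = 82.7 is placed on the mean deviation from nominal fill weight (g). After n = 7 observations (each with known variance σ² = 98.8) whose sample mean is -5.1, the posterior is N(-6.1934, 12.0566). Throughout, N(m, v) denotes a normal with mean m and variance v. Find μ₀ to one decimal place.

μ₀ = -12.6

The posterior mean is a precision-weighted average: μ_n = (τ₀μ₀ + τ_data·x̄)/(τ₀+τ_data), with τ₀=1/σ₀² and τ_data=n/σ².
Here τ₀ = 1/82.7 = 0.012092 and τ_data = 7/98.8 = 0.070850, so τ_n = 0.082942.
Rearranging for μ₀: μ₀ = (μ_n·τ_n − τ_data·x̄)/τ₀ = (-6.1934·0.082942 − 0.070850·-5.1) / 0.012092 = -0.152358/0.012092 ≈ -12.6.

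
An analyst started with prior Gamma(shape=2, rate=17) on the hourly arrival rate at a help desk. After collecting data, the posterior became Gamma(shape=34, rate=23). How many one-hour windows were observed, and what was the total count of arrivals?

n = 6 one-hour windows with total 32 arrivals

A Gamma(α, β) prior (rate parametrization) on a Poisson rate with n observations summing to S gives posterior Gamma(α+S, β+n).
Matching: Σxᵢ = 34 − 2 = 32 and n = 23 − 17 = 6.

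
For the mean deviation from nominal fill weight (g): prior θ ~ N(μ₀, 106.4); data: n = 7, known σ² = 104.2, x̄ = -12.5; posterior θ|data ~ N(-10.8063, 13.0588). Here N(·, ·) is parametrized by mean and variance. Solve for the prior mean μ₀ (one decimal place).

With known observation variance, the Normal–Normal posterior has precision τ_n = τ₀ + n/σ² and mean μ_n = (τ₀μ₀ + (n/σ²)x̄)/τ_n.
Here τ₀ = 1/106.4 = 0.009398 and τ_data = 7/104.2 = 0.067179, so τ_n = 0.076577.
Rearranging for μ₀: μ₀ = (μ_n·τ_n − τ_data·x̄)/τ₀ = (-10.8063·0.076577 − 0.067179·-12.5) / 0.009398 = 0.012223/0.009398 ≈ 1.3.

μ₀ = 1.3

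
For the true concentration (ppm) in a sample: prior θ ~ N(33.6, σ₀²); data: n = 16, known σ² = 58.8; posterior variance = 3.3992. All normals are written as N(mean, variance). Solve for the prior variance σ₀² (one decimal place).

σ₀² = 45.3

For the Normal–Normal model with known σ², precisions add: τ_n = τ₀ + n/σ².
So 1/σ₀² = 1/3.3992 − 16/58.8 = 0.294187 − 0.272109 = 0.022078.
Hence σ₀² = 1/0.022078 ≈ 45.3.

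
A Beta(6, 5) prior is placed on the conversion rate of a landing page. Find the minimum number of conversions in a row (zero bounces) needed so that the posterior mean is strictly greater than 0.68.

k = 5

After k conversions and 0 bounces the posterior is Beta(6+k, 5), with mean (6+k)/(6+5+k).
Set (6+k)/(11+k) > 0.68 and solve: k > (0.68·11 − 6)/(1 − 0.68) = 4.625.
The smallest integer exceeding 4.625 is 5, and checking k=5: (11)/(16) = 0.6875 > 0.68.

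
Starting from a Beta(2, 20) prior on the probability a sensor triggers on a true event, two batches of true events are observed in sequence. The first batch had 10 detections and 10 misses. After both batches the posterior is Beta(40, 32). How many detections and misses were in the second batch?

28 detections and 2 misses

Because Beta–binomial updating is additive in the counts, the combined data contributed (α_post−α_prior, β_post−β_prior) successes and failures.
Total across both batches: 40−2=38 detections, 32−20=12 misses.
Subtract the first batch: 38−10=28 detections and 12−10=2 misses.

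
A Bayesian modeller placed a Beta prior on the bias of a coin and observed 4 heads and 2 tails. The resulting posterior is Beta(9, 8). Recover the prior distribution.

Under Beta–binomial conjugacy the posterior parameters are (α+s, β+f).
Subtract the data counts: 9−4=5, 8−2=6.

Beta(5, 6)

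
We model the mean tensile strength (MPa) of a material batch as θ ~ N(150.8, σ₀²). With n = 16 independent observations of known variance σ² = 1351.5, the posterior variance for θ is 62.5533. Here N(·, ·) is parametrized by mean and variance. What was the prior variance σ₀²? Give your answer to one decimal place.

σ₀² = 241.1

For the Normal–Normal model with known σ², precisions add: τ_n = τ₀ + n/σ².
So 1/σ₀² = 1/62.5533 − 16/1351.5 = 0.015986 − 0.011839 = 0.004147.
Hence σ₀² = 1/0.004147 ≈ 241.1.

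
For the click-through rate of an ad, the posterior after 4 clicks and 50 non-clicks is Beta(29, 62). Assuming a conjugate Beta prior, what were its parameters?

Beta(25, 12)

A Beta(a, b) prior with s successes and f failures in binomial data gives a Beta(a+s, b+f) posterior.
Subtract the data counts: 29−4=25, 62−50=12.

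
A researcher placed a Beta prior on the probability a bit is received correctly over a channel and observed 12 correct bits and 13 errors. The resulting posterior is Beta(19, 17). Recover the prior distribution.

Beta(7, 4)

Under Beta–binomial conjugacy the posterior parameters are (α+s, β+f).
Subtract the data counts: 19−12=7, 17−13=4.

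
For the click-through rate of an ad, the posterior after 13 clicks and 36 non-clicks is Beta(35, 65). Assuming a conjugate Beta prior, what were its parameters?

A Beta(a, b) prior with s successes and f failures in binomial data gives a Beta(a+s, b+f) posterior.
Subtract the data counts: 35−13=22, 65−36=29.

Beta(22, 29)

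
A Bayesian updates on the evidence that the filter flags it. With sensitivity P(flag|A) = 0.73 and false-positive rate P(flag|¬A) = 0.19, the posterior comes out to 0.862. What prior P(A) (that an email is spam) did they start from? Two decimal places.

P(A) = 0.62

Bayes' rule in odds form gives O(A|E) = O(A)·[P(E|A)/P(E|¬A)], hence O(A) = O(A|E)/LR.
Posterior odds = 0.862/(1−0.862) = 6.2464. LR = 0.73/0.19 = 3.8421.
Prior odds = 6.2464/3.8421 = 1.6258, so P(A) = 1.6258/(1+1.6258) ≈ 0.62.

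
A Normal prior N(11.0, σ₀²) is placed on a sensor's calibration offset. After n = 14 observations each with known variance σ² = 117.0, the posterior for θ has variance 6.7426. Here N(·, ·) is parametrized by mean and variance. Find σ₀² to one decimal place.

For the Normal–Normal model with known σ², precisions add: τ_n = τ₀ + n/σ².
So 1/σ₀² = 1/6.7426 − 14/117.0 = 0.148311 − 0.119658 = 0.028653.
Hence σ₀² = 1/0.028653 ≈ 34.9.

σ₀² = 34.9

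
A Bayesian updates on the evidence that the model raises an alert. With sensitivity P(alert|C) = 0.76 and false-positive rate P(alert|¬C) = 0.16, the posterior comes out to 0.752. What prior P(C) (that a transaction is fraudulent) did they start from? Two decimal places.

P(C) = 0.39

In odds form, posterior odds = prior odds × likelihood ratio, so prior odds = posterior odds ÷ LR.
Posterior odds = 0.752/(1−0.752) = 3.0323. LR = 0.76/0.16 = 4.7500.
Prior odds = 3.0323/4.7500 = 0.6384, so P(C) = 0.6384/(1+0.6384) ≈ 0.39.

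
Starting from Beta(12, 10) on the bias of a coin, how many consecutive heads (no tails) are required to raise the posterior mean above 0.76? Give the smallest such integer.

k = 20

After k heads and 0 tails the posterior is Beta(12+k, 10), with mean (12+k)/(12+10+k).
Set (12+k)/(22+k) > 0.76 and solve: k > (0.76·22 − 12)/(1 − 0.76) = 19.667.
The smallest integer exceeding 19.667 is 20.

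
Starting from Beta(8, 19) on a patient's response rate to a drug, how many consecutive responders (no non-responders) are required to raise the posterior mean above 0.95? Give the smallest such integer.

k = 354

After k responders and 0 non-responders the posterior is Beta(8+k, 19), with mean (8+k)/(8+19+k).
Set (8+k)/(27+k) > 0.95 and solve: k > (0.95·27 − 8)/(1 − 0.95) = 353.000.
The smallest integer exceeding 353.000 is 354, and checking k=354: (362)/(381) = 0.9501 > 0.95.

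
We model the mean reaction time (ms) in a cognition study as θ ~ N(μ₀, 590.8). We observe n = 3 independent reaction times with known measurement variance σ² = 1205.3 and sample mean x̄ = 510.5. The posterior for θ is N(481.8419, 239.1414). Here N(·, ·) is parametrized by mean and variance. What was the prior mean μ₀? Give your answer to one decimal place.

The posterior mean is a precision-weighted average: μ_n = (τ₀μ₀ + τ_data·x̄)/(τ₀+τ_data), with τ₀=1/σ₀² and τ_data=n/σ².
Here τ₀ = 1/590.8 = 0.001693 and τ_data = 3/1205.3 = 0.002489, so τ_n = 0.004182.
Rearranging for μ₀: μ₀ = (μ_n·τ_n − τ_data·x̄)/τ₀ = (481.8419·0.004182 − 0.002489·510.5) / 0.001693 = 0.744428/0.001693 ≈ 439.7.

μ₀ = 439.7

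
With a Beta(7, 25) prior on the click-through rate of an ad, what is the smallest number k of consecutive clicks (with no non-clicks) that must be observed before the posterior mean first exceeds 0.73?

After k clicks and 0 non-clicks the posterior is Beta(7+k, 25), with mean (7+k)/(7+25+k).
Set (7+k)/(32+k) > 0.73 and solve: k > (0.73·32 − 7)/(1 − 0.73) = 60.593.
The smallest integer exceeding 60.593 is 61.

k = 61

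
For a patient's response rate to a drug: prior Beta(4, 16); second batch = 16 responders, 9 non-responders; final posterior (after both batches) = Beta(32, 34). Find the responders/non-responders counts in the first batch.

Sequential conjugate updates are equivalent to a single update on the pooled data, so total successes = posterior α − prior α and total failures = posterior β − prior β.
Total across both batches: 32−4=28 responders, 34−16=18 non-responders.
Subtract the second batch: 28−16=12 responders and 18−9=9 non-responders.

12 responders and 9 non-responders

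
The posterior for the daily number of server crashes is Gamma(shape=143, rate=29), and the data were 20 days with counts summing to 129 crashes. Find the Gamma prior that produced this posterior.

Gamma–Poisson conjugacy: posterior shape = α + Σxᵢ, posterior rate = β + n.
So α = 143 − 129 = 14 and β = 29 − 20 = 9.

Gamma(shape=14, rate=9)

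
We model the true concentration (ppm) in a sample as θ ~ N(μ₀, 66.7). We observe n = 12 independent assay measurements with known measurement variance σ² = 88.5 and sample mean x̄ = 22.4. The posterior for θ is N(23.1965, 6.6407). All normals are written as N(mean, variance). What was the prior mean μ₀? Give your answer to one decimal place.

With known observation variance, the Normal–Normal posterior has precision τ_n = τ₀ + n/σ² and mean μ_n = (τ₀μ₀ + (n/σ²)x̄)/τ_n.
Here τ₀ = 1/66.7 = 0.014993 and τ_data = 12/88.5 = 0.135593, so τ_n = 0.150586.
Rearranging for μ₀: μ₀ = (μ_n·τ_n − τ_data·x̄)/τ₀ = (23.1965·0.150586 − 0.135593·22.4) / 0.014993 = 0.455785/0.014993 ≈ 30.4.

μ₀ = 30.4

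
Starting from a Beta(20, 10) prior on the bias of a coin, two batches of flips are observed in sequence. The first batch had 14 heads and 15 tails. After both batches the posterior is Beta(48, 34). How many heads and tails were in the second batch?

Because Beta–binomial updating is additive in the counts, the combined data contributed (α_post−α_prior, β_post−β_prior) successes and failures.
Total across both batches: 48−20=28 heads, 34−10=24 tails.
Subtract the first batch: 28−14=14 heads and 24−15=9 tails.

14 heads and 9 tails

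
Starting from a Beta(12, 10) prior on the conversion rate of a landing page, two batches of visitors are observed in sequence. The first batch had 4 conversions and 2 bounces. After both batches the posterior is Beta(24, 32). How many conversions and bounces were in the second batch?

Because Beta–binomial updating is additive in the counts, the combined data contributed (α_post−α_prior, β_post−β_prior) successes and failures.
Total across both batches: 24−12=12 conversions, 32−10=22 bounces.
Subtract the first batch: 12−4=8 conversions and 22−2=20 bounces.

8 conversions and 20 bounces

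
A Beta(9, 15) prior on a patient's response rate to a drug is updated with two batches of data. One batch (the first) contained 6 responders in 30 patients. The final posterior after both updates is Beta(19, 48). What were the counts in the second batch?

Because Beta–binomial updating is additive in the counts, the combined data contributed (α_post−α_prior, β_post−β_prior) successes and failures.
Total across both batches: 19−9=10 responders, 48−15=33 non-responders.
Subtract the first batch: 10−6=4 responders and 33−24=9 non-responders.

4 responders and 9 non-responders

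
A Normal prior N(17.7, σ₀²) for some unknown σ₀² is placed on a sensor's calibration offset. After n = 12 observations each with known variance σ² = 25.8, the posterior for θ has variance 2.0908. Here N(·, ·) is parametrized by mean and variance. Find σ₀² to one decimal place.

For the Normal–Normal model with known σ², precisions add: τ_n = τ₀ + n/σ².
So 1/σ₀² = 1/2.0908 − 12/25.8 = 0.478286 − 0.465116 = 0.013170.
Hence σ₀² = 1/0.013170 ≈ 75.9.

σ₀² = 75.9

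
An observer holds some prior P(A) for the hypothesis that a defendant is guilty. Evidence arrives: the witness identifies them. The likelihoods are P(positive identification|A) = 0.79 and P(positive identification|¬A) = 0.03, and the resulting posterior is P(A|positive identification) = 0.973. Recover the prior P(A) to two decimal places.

In odds form, posterior odds = prior odds × likelihood ratio, so prior odds = posterior odds ÷ LR.
Posterior odds = 0.973/(1−0.973) = 36.0370. LR = 0.79/0.03 = 26.3333.
Prior odds = 36.0370/26.3333 = 1.3685, so P(A) = 1.3685/(1+1.3685) ≈ 0.58.

P(A) = 0.58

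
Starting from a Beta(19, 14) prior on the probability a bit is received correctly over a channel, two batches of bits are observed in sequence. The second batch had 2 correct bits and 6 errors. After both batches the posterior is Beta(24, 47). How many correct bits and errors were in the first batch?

3 correct bits and 27 errors

Sequential conjugate updates are equivalent to a single update on the pooled data, so total successes = posterior α − prior α and total failures = posterior β − prior β.
Total across both batches: 24−19=5 correct bits, 47−14=33 errors.
Subtract the second batch: 5−2=3 correct bits and 33−6=27 errors.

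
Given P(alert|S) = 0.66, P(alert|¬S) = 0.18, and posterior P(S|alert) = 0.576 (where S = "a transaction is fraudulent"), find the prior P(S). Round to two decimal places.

P(S) = 0.27

In odds form, posterior odds = prior odds × likelihood ratio, so prior odds = posterior odds ÷ LR.
Posterior odds = 0.576/(1−0.576) = 1.3585. LR = 0.66/0.18 = 3.6667.
Prior odds = 1.3585/3.6667 = 0.3705, so P(S) = 0.3705/(1+0.3705) ≈ 0.27.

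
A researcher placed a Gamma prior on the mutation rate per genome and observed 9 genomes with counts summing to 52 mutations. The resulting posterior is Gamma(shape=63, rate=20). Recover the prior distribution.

A Gamma(α, β) prior (rate parametrization) on a Poisson rate with n observations summing to S gives posterior Gamma(α+S, β+n).
So α = 63 − 52 = 11 and β = 20 − 9 = 11.

Gamma(shape=11, rate=11)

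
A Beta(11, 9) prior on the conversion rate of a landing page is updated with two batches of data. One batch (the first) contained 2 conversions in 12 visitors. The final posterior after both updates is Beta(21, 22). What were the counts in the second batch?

8 conversions and 3 bounces

Because Beta–binomial updating is additive in the counts, the combined data contributed (α_post−α_prior, β_post−β_prior) successes and failures.
Total across both batches: 21−11=10 conversions, 22−9=13 bounces.
Subtract the first batch: 10−2=8 conversions and 13−10=3 bounces.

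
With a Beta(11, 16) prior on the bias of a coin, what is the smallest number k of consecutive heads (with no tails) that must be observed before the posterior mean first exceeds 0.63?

k = 17

After k heads and 0 tails the posterior is Beta(11+k, 16), with mean (11+k)/(11+16+k).
Set (11+k)/(27+k) > 0.63 and solve: k > (0.63·27 − 11)/(1 − 0.63) = 16.243.
The smallest integer exceeding 16.243 is 17, and checking k=17: (28)/(44) = 0.6364 > 0.63.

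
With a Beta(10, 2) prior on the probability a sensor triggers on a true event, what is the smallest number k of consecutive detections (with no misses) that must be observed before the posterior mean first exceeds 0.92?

After k detections and 0 misses the posterior is Beta(10+k, 2), with mean (10+k)/(10+2+k).
Set (10+k)/(12+k) > 0.92 and solve: k > (0.92·12 − 10)/(1 − 0.92) = 13.000.
The smallest integer exceeding 13.000 is 14.

k = 14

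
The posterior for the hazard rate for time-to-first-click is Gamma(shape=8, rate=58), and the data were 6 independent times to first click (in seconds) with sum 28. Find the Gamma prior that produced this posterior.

Gamma–exponential conjugacy: posterior shape = α + n, posterior rate = β + Σtᵢ.
So α = 8 − 6 = 2 and β = 58 − 28 = 30.

Gamma(shape=2, rate=30)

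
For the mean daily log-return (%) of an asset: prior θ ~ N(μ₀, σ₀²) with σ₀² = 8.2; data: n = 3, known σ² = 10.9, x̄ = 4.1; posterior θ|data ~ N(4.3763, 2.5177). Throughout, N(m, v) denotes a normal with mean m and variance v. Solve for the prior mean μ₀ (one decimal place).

μ₀ = 5.0

The posterior mean is a precision-weighted average: μ_n = (τ₀μ₀ + τ_data·x̄)/(τ₀+τ_data), with τ₀=1/σ₀² and τ_data=n/σ².
Here τ₀ = 1/8.2 = 0.121951 and τ_data = 3/10.9 = 0.275229, so τ_n = 0.397180.
Rearranging for μ₀: μ₀ = (μ_n·τ_n − τ_data·x̄)/τ₀ = (4.3763·0.397180 − 0.275229·4.1) / 0.121951 = 0.609740/0.121951 ≈ 5.0.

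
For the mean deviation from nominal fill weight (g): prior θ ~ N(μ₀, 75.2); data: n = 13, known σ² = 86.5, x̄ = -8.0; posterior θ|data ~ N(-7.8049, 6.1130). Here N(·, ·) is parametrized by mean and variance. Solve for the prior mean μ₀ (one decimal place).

The posterior mean is a precision-weighted average: μ_n = (τ₀μ₀ + τ_data·x̄)/(τ₀+τ_data), with τ₀=1/σ₀² and τ_data=n/σ².
Here τ₀ = 1/75.2 = 0.013298 and τ_data = 13/86.5 = 0.150289, so τ_n = 0.163587.
Rearranging for μ₀: μ₀ = (μ_n·τ_n − τ_data·x̄)/τ₀ = (-7.8049·0.163587 − 0.150289·-8.0) / 0.013298 = -0.074468/0.013298 ≈ -5.6.

μ₀ = -5.6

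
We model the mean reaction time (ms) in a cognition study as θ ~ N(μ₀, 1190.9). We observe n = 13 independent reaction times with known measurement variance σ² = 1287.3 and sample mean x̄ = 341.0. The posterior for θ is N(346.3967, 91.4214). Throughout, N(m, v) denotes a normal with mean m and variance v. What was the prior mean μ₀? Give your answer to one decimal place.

μ₀ = 411.3

With known observation variance, the Normal–Normal posterior has precision τ_n = τ₀ + n/σ² and mean μ_n = (τ₀μ₀ + (n/σ²)x̄)/τ_n.
Here τ₀ = 1/1190.9 = 0.000840 and τ_data = 13/1287.3 = 0.010099, so τ_n = 0.010939.
Rearranging for μ₀: μ₀ = (μ_n·τ_n − τ_data·x̄)/τ₀ = (346.3967·0.010939 − 0.010099·341.0) / 0.000840 = 0.345475/0.000840 ≈ 411.3.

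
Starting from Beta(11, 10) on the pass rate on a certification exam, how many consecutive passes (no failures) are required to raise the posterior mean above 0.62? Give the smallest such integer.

After k passes and 0 failures the posterior is Beta(11+k, 10), with mean (11+k)/(11+10+k).
Set (11+k)/(21+k) > 0.62 and solve: k > (0.62·21 − 11)/(1 − 0.62) = 5.316.
The smallest integer exceeding 5.316 is 6, and checking k=6: (17)/(27) = 0.6296 > 0.62.

k = 6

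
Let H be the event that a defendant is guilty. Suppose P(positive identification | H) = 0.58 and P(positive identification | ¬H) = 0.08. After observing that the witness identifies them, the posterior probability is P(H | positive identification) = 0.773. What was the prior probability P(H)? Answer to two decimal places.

In odds form, posterior odds = prior odds × likelihood ratio, so prior odds = posterior odds ÷ LR.
Posterior odds = 0.773/(1−0.773) = 3.4053. LR = 0.58/0.08 = 7.2500.
Prior odds = 3.4053/7.2500 = 0.4697, so P(H) = 0.4697/(1+0.4697) ≈ 0.32.

P(H) = 0.32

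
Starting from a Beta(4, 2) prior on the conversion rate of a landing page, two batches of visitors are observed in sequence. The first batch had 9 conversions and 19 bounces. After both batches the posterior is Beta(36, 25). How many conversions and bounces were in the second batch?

23 conversions and 4 bounces

Sequential conjugate updates are equivalent to a single update on the pooled data, so total successes = posterior α − prior α and total failures = posterior β − prior β.
Total across both batches: 36−4=32 conversions, 25−2=23 bounces.
Subtract the first batch: 32−9=23 conversions and 23−19=4 bounces.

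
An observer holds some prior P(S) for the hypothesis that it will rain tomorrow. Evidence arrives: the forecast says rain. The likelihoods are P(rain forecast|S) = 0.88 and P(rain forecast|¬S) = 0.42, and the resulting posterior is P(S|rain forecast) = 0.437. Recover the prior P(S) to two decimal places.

P(S) = 0.27

In odds form, posterior odds = prior odds × likelihood ratio, so prior odds = posterior odds ÷ LR.
Posterior odds = 0.437/(1−0.437) = 0.7762. LR = 0.88/0.42 = 2.0952.
Prior odds = 0.7762/2.0952 = 0.3705, so P(S) = 0.3705/(1+0.3705) ≈ 0.27.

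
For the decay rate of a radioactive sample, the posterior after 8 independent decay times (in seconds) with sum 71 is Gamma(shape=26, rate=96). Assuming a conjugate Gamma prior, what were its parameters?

For an exponential likelihood with a Gamma(α, β) prior on the rate, n observations with total T give posterior Gamma(α+n, β+T).
So α = 26 − 8 = 18 and β = 96 − 71 = 25.

Gamma(shape=18, rate=25)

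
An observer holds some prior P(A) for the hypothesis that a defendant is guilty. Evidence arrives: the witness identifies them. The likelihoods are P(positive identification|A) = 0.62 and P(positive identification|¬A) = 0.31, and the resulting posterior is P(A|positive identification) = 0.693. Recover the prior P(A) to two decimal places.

Bayes' rule in odds form gives O(A|E) = O(A)·[P(E|A)/P(E|¬A)], hence O(A) = O(A|E)/LR.
Posterior odds = 0.693/(1−0.693) = 2.2573. LR = 0.62/0.31 = 2.0000.
Prior odds = 2.2573/2.0000 = 1.1286, so P(A) = 1.1286/(1+1.1286) ≈ 0.53.

P(A) = 0.53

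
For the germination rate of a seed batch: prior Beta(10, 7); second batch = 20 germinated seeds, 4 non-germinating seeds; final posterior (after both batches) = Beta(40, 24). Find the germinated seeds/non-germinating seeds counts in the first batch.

Sequential conjugate updates are equivalent to a single update on the pooled data, so total successes = posterior α − prior α and total failures = posterior β − prior β.
Total across both batches: 40−10=30 germinated seeds, 24−7=17 non-germinating seeds.
Subtract the second batch: 30−20=10 germinated seeds and 17−4=13 non-germinating seeds.

10 germinated seeds and 13 non-germinating seeds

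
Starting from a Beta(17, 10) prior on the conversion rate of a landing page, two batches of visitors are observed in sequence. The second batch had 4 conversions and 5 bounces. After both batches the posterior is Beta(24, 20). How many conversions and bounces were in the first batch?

Sequential conjugate updates are equivalent to a single update on the pooled data, so total successes = posterior α − prior α and total failures = posterior β − prior β.
Total across both batches: 24−17=7 conversions, 20−10=10 bounces.
Subtract the second batch: 7−4=3 conversions and 10−5=5 bounces.

3 conversions and 5 bounces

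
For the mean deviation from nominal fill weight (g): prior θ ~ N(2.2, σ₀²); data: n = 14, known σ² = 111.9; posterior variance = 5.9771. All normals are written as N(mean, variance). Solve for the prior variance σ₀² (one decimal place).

σ₀² = 23.7

For the Normal–Normal model with known σ², precisions add: τ_n = τ₀ + n/σ².
So 1/σ₀² = 1/5.9771 − 14/111.9 = 0.167305 − 0.125112 = 0.042193.
Hence σ₀² = 1/0.042193 ≈ 23.7.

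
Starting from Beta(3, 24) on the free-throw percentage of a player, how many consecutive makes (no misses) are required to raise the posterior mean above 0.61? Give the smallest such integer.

k = 35

After k makes and 0 misses the posterior is Beta(3+k, 24), with mean (3+k)/(3+24+k).
Set (3+k)/(27+k) > 0.61 and solve: k > (0.61·27 − 3)/(1 − 0.61) = 34.538.
The smallest integer exceeding 34.538 is 35, and checking k=35: (38)/(62) = 0.6129 > 0.61.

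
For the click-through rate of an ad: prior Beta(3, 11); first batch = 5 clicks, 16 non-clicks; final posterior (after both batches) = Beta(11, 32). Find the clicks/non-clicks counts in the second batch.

Sequential conjugate updates are equivalent to a single update on the pooled data, so total successes = posterior α − prior α and total failures = posterior β − prior β.
Total across both batches: 11−3=8 clicks, 32−11=21 non-clicks.
Subtract the first batch: 8−5=3 clicks and 21−16=5 non-clicks.

3 clicks and 5 non-clicks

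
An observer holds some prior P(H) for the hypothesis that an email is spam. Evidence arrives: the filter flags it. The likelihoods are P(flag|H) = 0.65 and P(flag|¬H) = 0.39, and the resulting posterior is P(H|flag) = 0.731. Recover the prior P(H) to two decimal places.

In odds form, posterior odds = prior odds × likelihood ratio, so prior odds = posterior odds ÷ LR.
Posterior odds = 0.731/(1−0.731) = 2.7175. LR = 0.65/0.39 = 1.6667.
Prior odds = 2.7175/1.6667 = 1.6305, so P(H) = 1.6305/(1+1.6305) ≈ 0.62.

P(H) = 0.62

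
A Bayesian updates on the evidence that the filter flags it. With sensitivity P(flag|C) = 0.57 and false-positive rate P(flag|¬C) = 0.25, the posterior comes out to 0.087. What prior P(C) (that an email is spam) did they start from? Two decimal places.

Bayes' rule in odds form gives O(C|E) = O(C)·[P(E|C)/P(E|¬C)], hence O(C) = O(C|E)/LR.
Posterior odds = 0.087/(1−0.087) = 0.0953. LR = 0.57/0.25 = 2.2800.
Prior odds = 0.0953/2.2800 = 0.0418, so P(C) = 0.0418/(1+0.0418) ≈ 0.04.

P(C) = 0.04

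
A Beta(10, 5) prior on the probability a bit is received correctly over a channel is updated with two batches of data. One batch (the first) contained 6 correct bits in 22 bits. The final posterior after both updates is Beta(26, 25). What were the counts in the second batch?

10 correct bits and 4 errors

Because Beta–binomial updating is additive in the counts, the combined data contributed (α_post−α_prior, β_post−β_prior) successes and failures.
Total across both batches: 26−10=16 correct bits, 25−5=20 errors.
Subtract the first batch: 16−6=10 correct bits and 20−16=4 errors.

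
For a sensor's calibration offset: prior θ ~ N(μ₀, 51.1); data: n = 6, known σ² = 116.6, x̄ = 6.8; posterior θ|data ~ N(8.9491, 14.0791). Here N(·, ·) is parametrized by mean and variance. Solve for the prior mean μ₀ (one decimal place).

μ₀ = 14.6

The posterior mean is a precision-weighted average: μ_n = (τ₀μ₀ + τ_data·x̄)/(τ₀+τ_data), with τ₀=1/σ₀² and τ_data=n/σ².
Here τ₀ = 1/51.1 = 0.019569 and τ_data = 6/116.6 = 0.051458, so τ_n = 0.071027.
Rearranging for μ₀: μ₀ = (μ_n·τ_n − τ_data·x̄)/τ₀ = (8.9491·0.071027 − 0.051458·6.8) / 0.019569 = 0.285713/0.019569 ≈ 14.6.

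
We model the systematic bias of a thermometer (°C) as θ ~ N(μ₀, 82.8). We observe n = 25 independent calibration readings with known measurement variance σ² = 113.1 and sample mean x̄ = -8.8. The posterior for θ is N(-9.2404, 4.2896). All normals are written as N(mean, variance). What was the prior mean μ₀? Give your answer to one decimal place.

μ₀ = -17.3

The posterior mean is a precision-weighted average: μ_n = (τ₀μ₀ + τ_data·x̄)/(τ₀+τ_data), with τ₀=1/σ₀² and τ_data=n/σ².
Here τ₀ = 1/82.8 = 0.012077 and τ_data = 25/113.1 = 0.221043, so τ_n = 0.233120.
Rearranging for μ₀: μ₀ = (μ_n·τ_n − τ_data·x̄)/τ₀ = (-9.2404·0.233120 − 0.221043·-8.8) / 0.012077 = -0.208944/0.012077 ≈ -17.3.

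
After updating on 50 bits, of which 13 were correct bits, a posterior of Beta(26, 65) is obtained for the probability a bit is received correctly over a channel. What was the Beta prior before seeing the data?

A Beta(a, b) prior with s successes and f failures in binomial data gives a Beta(a+s, b+f) posterior.
Subtract the data counts: 26−13=13, 65−37=28.

Beta(13, 28)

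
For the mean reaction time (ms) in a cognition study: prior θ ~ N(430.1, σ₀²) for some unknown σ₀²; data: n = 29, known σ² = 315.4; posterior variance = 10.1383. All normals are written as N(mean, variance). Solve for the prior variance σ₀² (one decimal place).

For the Normal–Normal model with known σ², precisions add: τ_n = τ₀ + n/σ².
So 1/σ₀² = 1/10.1383 − 29/315.4 = 0.098636 − 0.091947 = 0.006689.
Hence σ₀² = 1/0.006689 ≈ 149.5.

σ₀² = 149.5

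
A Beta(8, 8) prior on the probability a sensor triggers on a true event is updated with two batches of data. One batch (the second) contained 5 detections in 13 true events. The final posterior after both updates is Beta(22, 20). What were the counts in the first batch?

9 detections and 4 misses

Because Beta–binomial updating is additive in the counts, the combined data contributed (α_post−α_prior, β_post−β_prior) successes and failures.
Total across both batches: 22−8=14 detections, 20−8=12 misses.
Subtract the second batch: 14−5=9 detections and 12−8=4 misses.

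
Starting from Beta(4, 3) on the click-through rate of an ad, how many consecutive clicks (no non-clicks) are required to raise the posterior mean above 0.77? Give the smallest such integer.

k = 7

After k clicks and 0 non-clicks the posterior is Beta(4+k, 3), with mean (4+k)/(4+3+k).
Set (4+k)/(7+k) > 0.77 and solve: k > (0.77·7 − 4)/(1 − 0.77) = 6.043.
The smallest integer exceeding 6.043 is 7, and checking k=7: (11)/(14) = 0.7857 > 0.77.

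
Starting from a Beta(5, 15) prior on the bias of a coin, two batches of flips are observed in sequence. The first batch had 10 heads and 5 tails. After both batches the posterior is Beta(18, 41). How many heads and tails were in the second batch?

3 heads and 21 tails

Because Beta–binomial updating is additive in the counts, the combined data contributed (α_post−α_prior, β_post−β_prior) successes and failures.
Total across both batches: 18−5=13 heads, 41−15=26 tails.
Subtract the first batch: 13−10=3 heads and 26−5=21 tails.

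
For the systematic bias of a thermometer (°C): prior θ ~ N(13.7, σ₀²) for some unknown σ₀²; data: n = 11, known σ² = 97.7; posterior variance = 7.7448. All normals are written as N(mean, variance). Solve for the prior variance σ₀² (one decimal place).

For the Normal–Normal model with known σ², precisions add: τ_n = τ₀ + n/σ².
So 1/σ₀² = 1/7.7448 − 11/97.7 = 0.129119 − 0.112590 = 0.016529.
Hence σ₀² = 1/0.016529 ≈ 60.5.

σ₀² = 60.5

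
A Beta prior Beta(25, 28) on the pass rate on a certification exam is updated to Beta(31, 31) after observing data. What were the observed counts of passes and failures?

Under Beta–binomial conjugacy the posterior parameters are (a+s, b+f).
So s = 31 − 25 = 6 and f = 31 − 28 = 3.

6 passes and 3 failures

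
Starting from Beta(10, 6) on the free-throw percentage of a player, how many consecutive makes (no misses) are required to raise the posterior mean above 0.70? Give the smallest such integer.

k = 5

After k makes and 0 misses the posterior is Beta(10+k, 6), with mean (10+k)/(10+6+k).
Set (10+k)/(16+k) > 0.70 and solve: k > (0.70·16 − 10)/(1 − 0.70) = 4.000.
The smallest integer exceeding 4.000 is 5.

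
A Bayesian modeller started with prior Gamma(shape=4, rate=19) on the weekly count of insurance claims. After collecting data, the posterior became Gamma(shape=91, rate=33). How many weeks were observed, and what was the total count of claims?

Gamma–Poisson conjugacy: posterior shape = α + Σxᵢ, posterior rate = β + n.
Matching: Σxᵢ = 91 − 4 = 87 and n = 33 − 19 = 14.

n = 14 weeks with total 87 claims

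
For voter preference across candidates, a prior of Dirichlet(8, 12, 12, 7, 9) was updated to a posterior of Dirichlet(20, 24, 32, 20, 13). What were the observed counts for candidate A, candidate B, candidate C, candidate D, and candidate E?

counts (12, 12, 20, 13, 4)

For a Dirichlet(α) prior with multinomial counts c, the posterior is Dirichlet(α + c) componentwise.
Counts are posterior − prior componentwise: 20−8=12, 24−12=12, 32−12=20, 20−7=13, 13−9=4.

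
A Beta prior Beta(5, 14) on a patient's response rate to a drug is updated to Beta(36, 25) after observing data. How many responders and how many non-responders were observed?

A Beta(a, b) prior with s successes and f failures in binomial data gives a Beta(a+s, b+f) posterior.
Match parameters: s=36−5=31, f=25−14=11.

31 responders and 11 non-responders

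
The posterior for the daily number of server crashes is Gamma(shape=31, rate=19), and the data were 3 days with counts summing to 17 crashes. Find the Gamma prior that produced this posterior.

A Gamma(α, β) prior (rate parametrization) on a Poisson rate with n observations summing to S gives posterior Gamma(α+S, β+n).
So α = 31 − 17 = 14 and β = 19 − 3 = 16.

Gamma(shape=14, rate=16)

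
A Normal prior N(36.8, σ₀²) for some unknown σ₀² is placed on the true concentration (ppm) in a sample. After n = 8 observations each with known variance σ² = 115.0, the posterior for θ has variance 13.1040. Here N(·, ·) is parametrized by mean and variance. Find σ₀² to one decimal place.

σ₀² = 148.2

For the Normal–Normal model with known σ², precisions add: τ_n = τ₀ + n/σ².
So 1/σ₀² = 1/13.1040 − 8/115.0 = 0.076313 − 0.069565 = 0.006748.
Hence σ₀² = 1/0.006748 ≈ 148.2.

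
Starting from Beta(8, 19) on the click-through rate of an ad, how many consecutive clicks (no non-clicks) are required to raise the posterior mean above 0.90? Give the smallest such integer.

k = 164

After k clicks and 0 non-clicks the posterior is Beta(8+k, 19), with mean (8+k)/(8+19+k).
Set (8+k)/(27+k) > 0.90 and solve: k > (0.90·27 − 8)/(1 − 0.90) = 163.000.
The smallest integer exceeding 163.000 is 164.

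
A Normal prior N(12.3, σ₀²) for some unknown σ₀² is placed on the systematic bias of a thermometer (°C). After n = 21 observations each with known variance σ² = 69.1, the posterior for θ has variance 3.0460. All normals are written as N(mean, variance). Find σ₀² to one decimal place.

σ₀² = 41.0

Posterior precision equals prior precision plus data precision: 1/σ_n² = 1/σ₀² + n/σ².
So 1/σ₀² = 1/3.0460 − 21/69.1 = 0.328299 − 0.303907 = 0.024392.
Hence σ₀² = 1/0.024392 ≈ 41.0.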